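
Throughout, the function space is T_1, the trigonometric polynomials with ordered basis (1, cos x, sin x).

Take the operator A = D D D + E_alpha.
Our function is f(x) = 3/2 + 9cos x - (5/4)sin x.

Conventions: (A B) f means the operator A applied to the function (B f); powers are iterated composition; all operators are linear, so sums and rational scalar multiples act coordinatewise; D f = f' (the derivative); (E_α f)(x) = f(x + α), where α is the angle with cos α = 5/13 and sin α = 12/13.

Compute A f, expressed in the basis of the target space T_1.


D f = -(5/4)cos x - 9sin x
D D f = -9cos x + (5/4)sin x
D D D f = (5/4)cos x + 9sin x
E_alpha f = 3/2 + (30/13)cos x - (457/52)sin x
(D D D + E_alpha) f = 3/2 + (185/52)cos x + (11/52)sin x

g(x) = 3/2 + (185/52)cos x + (11/52)sin x


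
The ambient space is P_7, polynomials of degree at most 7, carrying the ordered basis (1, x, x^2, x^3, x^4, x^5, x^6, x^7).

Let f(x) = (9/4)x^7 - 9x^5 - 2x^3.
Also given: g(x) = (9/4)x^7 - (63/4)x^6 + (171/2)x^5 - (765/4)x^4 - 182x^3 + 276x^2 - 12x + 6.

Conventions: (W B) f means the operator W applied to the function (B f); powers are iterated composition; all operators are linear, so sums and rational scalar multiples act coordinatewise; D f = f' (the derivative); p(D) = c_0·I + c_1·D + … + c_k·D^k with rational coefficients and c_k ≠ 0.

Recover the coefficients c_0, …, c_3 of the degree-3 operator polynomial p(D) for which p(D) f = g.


c_0 = 1, c_1 = -1, c_2 = 1, c_3 = -1/2

D^0 f = (9/4)x^7 - 9x^5 - 2x^3
D^1 f = (63/4)x^6 - 45x^4 - 6x^2
D^2 f = (189/2)x^5 - 180x^3 - 12x
D^3 f = (945/2)x^4 - 540x^2 - 12
matching coefficients of g against c_0 f + c_1 Df + … from the top degree down determines the c_i
solution: c_0 = 1, c_1 = -1, c_2 = 1, c_3 = -1/2


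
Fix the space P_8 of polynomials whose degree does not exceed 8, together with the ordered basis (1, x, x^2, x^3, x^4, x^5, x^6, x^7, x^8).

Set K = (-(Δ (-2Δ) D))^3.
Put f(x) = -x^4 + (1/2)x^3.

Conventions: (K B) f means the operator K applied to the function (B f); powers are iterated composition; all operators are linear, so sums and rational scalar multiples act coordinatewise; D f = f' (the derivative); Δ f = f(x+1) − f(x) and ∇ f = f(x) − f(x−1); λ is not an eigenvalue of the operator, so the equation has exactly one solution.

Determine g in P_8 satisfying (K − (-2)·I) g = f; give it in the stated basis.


the image equals g(x) = -(1/2)x^4 + (1/4)x^3

write g with unknown coordinates in the stated basis and equate coefficients in (K − (-2)·I) g = f
solving from the highest basis element down gives g = -(1/2)x^4 + (1/4)x^3
check: K g = 0
so K g − (-2)·g = -x^4 + (1/2)x^3 = f ✓


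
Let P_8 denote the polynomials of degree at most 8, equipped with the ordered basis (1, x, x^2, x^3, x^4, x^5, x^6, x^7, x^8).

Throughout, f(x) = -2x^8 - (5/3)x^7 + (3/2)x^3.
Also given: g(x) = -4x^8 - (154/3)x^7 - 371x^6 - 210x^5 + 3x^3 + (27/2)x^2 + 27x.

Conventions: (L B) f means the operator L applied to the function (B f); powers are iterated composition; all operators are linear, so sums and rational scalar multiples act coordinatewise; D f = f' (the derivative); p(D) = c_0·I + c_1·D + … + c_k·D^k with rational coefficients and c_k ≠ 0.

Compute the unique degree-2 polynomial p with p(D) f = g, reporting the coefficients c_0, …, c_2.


D^0 f = -2x^8 - (5/3)x^7 + (3/2)x^3
D^1 f = -16x^7 - (35/3)x^6 + (9/2)x^2
D^2 f = -112x^6 - 70x^5 + 9x
matching coefficients of g against c_0 f + c_1 Df + … from the top degree down determines the c_i
solution: c_0 = 2, c_1 = 3, c_2 = 3

c_0 = 2, c_1 = 3, c_2 = 3


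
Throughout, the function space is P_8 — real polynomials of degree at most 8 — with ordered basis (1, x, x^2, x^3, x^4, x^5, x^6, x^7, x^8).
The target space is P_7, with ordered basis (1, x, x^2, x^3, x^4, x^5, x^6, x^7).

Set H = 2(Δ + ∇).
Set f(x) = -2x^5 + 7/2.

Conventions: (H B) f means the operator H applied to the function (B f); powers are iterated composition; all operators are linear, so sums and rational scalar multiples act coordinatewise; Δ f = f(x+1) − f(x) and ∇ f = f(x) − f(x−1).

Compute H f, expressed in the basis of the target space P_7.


Δ f = -10x^4 - 20x^3 - 20x^2 - 10x - 2
∇ f = -10x^4 + 20x^3 - 20x^2 + 10x - 2
(Δ + ∇) f = -20x^4 - 40x^2 - 4
(2(Δ + ∇)) f = -40x^4 - 80x^2 - 8

the image equals g(x) = -40x^4 - 80x^2 - 8


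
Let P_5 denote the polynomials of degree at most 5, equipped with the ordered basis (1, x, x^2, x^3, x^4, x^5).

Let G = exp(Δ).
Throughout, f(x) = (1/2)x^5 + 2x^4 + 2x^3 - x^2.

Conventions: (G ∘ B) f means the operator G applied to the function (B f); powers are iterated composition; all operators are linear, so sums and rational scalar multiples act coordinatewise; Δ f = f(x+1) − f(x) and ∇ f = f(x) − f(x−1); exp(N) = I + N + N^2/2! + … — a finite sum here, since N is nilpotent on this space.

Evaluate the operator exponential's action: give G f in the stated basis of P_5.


order-1 term: (5/2)x^4 + 13x^3 + 23x^2 + (29/2)x + 7/2
order-2 term: 5x^3 + 27x^2 + (95/2)x + 53/2
order-3 term: 5x^2 + 23x + 53/2
order-4 term: (5/2)x + 7
order-5 term: 1/2
the series for exp(Δ) f terminates at order 5
exp(Δ) f = (1/2)x^5 + (9/2)x^4 + 20x^3 + 54x^2 + (175/2)x + 64

the image equals g(x) = (1/2)x^5 + (9/2)x^4 + 20x^3 + 54x^2 + (175/2)x + 64


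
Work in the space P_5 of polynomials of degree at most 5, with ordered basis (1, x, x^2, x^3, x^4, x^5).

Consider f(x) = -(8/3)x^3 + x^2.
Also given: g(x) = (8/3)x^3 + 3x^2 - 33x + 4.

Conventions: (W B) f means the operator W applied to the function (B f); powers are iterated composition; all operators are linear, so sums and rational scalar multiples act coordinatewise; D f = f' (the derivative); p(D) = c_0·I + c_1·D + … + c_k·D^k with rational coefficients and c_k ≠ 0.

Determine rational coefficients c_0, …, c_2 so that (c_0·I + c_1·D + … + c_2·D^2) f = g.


D^0 f = -(8/3)x^3 + x^2
D^1 f = -8x^2 + 2x
D^2 f = -16x + 2
matching coefficients of g against c_0 f + c_1 Df + … from the top degree down determines the c_i
solution: c_0 = -1, c_1 = -1/2, c_2 = 2

c_0 = -1, c_1 = -1/2, c_2 = 2


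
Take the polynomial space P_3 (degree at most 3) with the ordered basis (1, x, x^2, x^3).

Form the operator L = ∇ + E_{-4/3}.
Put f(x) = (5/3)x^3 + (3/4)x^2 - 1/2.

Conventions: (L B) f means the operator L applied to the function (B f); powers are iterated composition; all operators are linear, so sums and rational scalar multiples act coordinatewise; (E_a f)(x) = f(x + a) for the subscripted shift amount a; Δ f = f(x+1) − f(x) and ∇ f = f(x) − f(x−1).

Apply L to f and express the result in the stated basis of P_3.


the image equals g(x) = (5/3)x^3 - (11/12)x^2 + (61/18)x - 713/324

∇ f = 5x^2 - (7/2)x + 11/12
E_{-4/3} f = (5/3)x^3 - (71/12)x^2 + (62/9)x - 505/162
(∇ + E_{-4/3}) f = (5/3)x^3 - (11/12)x^2 + (61/18)x - 713/324


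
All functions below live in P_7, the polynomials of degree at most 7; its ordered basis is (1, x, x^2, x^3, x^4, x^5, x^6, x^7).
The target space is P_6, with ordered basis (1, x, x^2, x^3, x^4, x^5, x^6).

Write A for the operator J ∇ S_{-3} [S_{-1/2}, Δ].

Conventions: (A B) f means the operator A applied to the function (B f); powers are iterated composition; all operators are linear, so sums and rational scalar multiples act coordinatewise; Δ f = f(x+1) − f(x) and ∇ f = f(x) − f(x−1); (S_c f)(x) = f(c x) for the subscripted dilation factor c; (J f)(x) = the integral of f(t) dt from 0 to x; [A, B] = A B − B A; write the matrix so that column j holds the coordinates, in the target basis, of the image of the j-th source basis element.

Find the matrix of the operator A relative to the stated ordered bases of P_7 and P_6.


image of 1: 0
image of x: 0
image of x^2: (9/2)x
image of x^3: (81/8)x^2 - (27/4)x
image of x^4: (81/4)x^3 - (81/4)x^2 + (135/8)x
image of x^5: (1215/32)x^4 - (405/8)x^3 + (2025/32)x^2 - (495/16)x
image of x^6: (2187/32)x^5 - (3645/32)x^4 + (6075/32)x^3 - (4455/32)x^2 + (2079/32)x
image of x^7: (15309/128)x^6 - (15309/64)x^5 + (127575/256)x^4 - (31185/64)x^3 + (43659/128)x^2 - (8127/64)x
each image's coordinates form column j of the matrix

the matrix is [[0, 0, 0, 0, 0, 0, 0, 0]; [0, 0, 9/2, -27/4, 135/8, -495/16, 2079/32, -8127/64]; [0, 0, 0, 81/8, -81/4, 2025/32, -4455/32, 43659/128]; [0, 0, 0, 0, 81/4, -405/8, 6075/32, -31185/64]; [0, 0, 0, 0, 0, 1215/32, -3645/32, 127575/256]; [0, 0, 0, 0, 0, 0, 2187/32, -15309/64]; [0, 0, 0, 0, 0, 0, 0, 15309/128]] (rows listed top to bottom)


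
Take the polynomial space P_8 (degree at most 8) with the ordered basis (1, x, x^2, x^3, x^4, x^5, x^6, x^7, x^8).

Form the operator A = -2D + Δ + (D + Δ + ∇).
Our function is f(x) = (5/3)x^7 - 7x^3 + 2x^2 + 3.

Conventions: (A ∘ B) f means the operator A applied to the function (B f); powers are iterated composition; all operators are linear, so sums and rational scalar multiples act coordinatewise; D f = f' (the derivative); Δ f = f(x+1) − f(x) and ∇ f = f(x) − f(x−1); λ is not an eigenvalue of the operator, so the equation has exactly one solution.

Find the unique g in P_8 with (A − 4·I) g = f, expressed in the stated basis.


write g with unknown coordinates in the stated basis and equate coefficients in (A − 4·I) g = f
solving from the highest basis element down gives g = -(5/12)x^7 - (35/24)x^6 - (105/16)x^5 - (525/16)x^4 - (10157/96)x^3 - (17259/64)x^2 - (177775/384)x - 150835/384
check: A g = -(35/6)x^6 - (105/4)x^5 - (525/4)x^4 - (10325/24)x^3 - (17227/16)x^2 - (177775/96)x - 150547/96
so A g − 4·g = (5/3)x^7 - 7x^3 + 2x^2 + 3 = f ✓

the image equals g(x) = -(5/12)x^7 - (35/24)x^6 - (105/16)x^5 - (525/16)x^4 - (10157/96)x^3 - (17259/64)x^2 - (177775/384)x - 150835/384


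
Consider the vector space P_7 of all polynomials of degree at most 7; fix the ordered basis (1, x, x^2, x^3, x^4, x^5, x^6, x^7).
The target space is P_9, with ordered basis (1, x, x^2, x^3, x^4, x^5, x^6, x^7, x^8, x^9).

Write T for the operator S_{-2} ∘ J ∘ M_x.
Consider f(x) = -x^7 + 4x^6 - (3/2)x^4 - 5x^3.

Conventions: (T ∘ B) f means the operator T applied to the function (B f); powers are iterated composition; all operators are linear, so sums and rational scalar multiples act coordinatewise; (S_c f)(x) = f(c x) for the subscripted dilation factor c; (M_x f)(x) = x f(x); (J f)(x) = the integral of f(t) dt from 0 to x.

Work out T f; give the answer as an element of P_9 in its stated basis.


g(x) = (512/9)x^9 + 128x^8 - 16x^6 + 32x^5

M_x f = -x^8 + 4x^7 - (3/2)x^5 - 5x^4
J M_x f = -(1/9)x^9 + (1/2)x^8 - (1/4)x^6 - x^5
S_{-2} J M_x f = (512/9)x^9 + 128x^8 - 16x^6 + 32x^5


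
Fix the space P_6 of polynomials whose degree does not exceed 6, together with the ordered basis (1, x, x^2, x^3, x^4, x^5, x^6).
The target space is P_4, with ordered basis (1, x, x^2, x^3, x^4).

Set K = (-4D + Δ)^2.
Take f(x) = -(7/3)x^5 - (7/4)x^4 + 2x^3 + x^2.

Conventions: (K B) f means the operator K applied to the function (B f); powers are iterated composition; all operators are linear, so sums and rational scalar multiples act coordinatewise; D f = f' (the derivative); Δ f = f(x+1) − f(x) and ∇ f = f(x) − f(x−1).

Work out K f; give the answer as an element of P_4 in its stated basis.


the result is g(x) = -420x^3 + 231x^2 + 444x + 221/6

D f = -(35/3)x^4 - 7x^3 + 6x^2 + 2x
(-4D) f = (140/3)x^4 + 28x^3 - 24x^2 - 8x
Δ f = -(35/3)x^4 - (91/3)x^3 - (167/6)x^2 - (32/3)x - 13/12
(-4D + Δ) f = 35x^4 - (7/3)x^3 - (311/6)x^2 - (56/3)x - 13/12
D (-4D + Δ) f = 140x^3 - 7x^2 - (311/3)x - 56/3
(-4D) (-4D + Δ) f = -560x^3 + 28x^2 + (1244/3)x + 224/3
Δ (-4D + Δ) f = 140x^3 + 203x^2 + (88/3)x - 227/6
(-4D + Δ) (-4D + Δ) f = -420x^3 + 231x^2 + 444x + 221/6


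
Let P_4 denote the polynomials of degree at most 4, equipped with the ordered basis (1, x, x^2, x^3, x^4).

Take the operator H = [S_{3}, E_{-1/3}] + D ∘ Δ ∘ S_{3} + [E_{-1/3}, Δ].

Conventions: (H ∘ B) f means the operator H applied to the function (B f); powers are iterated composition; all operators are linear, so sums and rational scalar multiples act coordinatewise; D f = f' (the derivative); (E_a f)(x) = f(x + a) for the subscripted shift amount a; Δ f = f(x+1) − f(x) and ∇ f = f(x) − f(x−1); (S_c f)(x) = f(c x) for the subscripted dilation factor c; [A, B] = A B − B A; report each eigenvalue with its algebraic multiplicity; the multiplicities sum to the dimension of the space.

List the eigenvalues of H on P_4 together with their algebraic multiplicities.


image of 1: 0
image of x: 2/3
image of x^2: 4x + 154/9
image of x^3: 18x^2 + 154x + 2213/27
image of x^4: 72x^3 + 924x^2 + (8852/9)x + 26164/81
the matrix is upper triangular; its diagonal is (0, 0, 0, 0, 0)
for a triangular matrix the eigenvalues are the diagonal entries, with algebraic multiplicity their repetition count

λ = 0 (multiplicity 5)


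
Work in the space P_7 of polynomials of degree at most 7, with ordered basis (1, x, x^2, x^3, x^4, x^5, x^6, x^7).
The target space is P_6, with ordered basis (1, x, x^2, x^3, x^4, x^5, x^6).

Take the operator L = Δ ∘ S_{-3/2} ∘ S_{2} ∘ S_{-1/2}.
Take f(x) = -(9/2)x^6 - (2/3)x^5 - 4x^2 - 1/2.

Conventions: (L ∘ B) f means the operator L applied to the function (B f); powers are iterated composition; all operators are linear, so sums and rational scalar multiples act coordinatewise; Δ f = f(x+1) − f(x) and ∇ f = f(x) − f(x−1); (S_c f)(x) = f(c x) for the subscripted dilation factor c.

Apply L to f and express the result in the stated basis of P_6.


S_{-1/2} f = -(9/128)x^6 + (1/48)x^5 - x^2 - 1/2
S_{2} S_{-1/2} f = -(9/2)x^6 + (2/3)x^5 - 4x^2 - 1/2
S_{-3/2} (S_{2} ∘ S_{-1/2}) f = -(6561/128)x^6 - (81/16)x^5 - 9x^2 - 1/2
Δ S_{-3/2} (S_{2} ∘ S_{-1/2}) f = -(19683/64)x^5 - (101655/128)x^4 - (34425/32)x^3 - (104895/128)x^2 - (22455/64)x - 8361/128

the result is g(x) = -(19683/64)x^5 - (101655/128)x^4 - (34425/32)x^3 - (104895/128)x^2 - (22455/64)x - 8361/128


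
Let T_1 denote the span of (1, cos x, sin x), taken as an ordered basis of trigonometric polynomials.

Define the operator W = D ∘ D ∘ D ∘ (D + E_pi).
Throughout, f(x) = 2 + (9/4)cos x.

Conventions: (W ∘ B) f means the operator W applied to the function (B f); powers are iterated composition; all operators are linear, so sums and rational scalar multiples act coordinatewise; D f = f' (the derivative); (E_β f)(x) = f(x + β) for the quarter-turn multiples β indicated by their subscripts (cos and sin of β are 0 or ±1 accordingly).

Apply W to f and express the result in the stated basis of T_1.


D f = -(9/4)sin x
E_pi f = 2 - (9/4)cos x
(D + E_pi) f = 2 - (9/4)cos x - (9/4)sin x
D (D + E_pi) f = -(9/4)cos x + (9/4)sin x
D D (D + E_pi) f = (9/4)cos x + (9/4)sin x
D D D (D + E_pi) f = (9/4)cos x - (9/4)sin x

g(x) = (9/4)cos x - (9/4)sin x


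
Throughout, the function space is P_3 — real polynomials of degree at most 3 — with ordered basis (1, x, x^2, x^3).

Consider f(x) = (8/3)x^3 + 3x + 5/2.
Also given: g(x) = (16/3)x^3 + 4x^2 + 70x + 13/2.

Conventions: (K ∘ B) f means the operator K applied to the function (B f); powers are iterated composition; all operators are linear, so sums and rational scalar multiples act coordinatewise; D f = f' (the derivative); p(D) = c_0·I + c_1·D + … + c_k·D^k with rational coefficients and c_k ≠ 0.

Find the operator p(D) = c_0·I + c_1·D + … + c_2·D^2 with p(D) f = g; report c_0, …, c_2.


D^0 f = (8/3)x^3 + 3x + 5/2
D^1 f = 8x^2 + 3
D^2 f = 16x
matching coefficients of g against c_0 f + c_1 Df + … from the top degree down determines the c_i
solution: c_0 = 2, c_1 = 1/2, c_2 = 4

p(D) = 2·I + (1/2)·D + 4·D^2, i.e. c_0 = 2, c_1 = 1/2, c_2 = 4


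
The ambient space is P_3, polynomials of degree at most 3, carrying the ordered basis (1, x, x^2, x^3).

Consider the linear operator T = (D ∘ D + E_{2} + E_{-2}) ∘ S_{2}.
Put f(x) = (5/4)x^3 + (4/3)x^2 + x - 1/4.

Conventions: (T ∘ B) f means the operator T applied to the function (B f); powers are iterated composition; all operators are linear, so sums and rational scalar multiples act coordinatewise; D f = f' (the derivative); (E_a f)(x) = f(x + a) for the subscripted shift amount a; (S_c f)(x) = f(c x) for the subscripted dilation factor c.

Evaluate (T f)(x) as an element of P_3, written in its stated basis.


the result is g(x) = 20x^3 + (32/3)x^2 + 304x + 317/6

S_{2} f = 10x^3 + (16/3)x^2 + 2x - 1/4
D S_{2} f = 30x^2 + (32/3)x + 2
D D S_{2} f = 60x + 32/3
E_{2} S_{2} f = 10x^3 + (196/3)x^2 + (430/3)x + 1261/12
E_{-2} S_{2} f = 10x^3 - (164/3)x^2 + (302/3)x - 755/12
(D ∘ D + E_{2} + E_{-2}) S_{2} f = 20x^3 + (32/3)x^2 + 304x + 317/6


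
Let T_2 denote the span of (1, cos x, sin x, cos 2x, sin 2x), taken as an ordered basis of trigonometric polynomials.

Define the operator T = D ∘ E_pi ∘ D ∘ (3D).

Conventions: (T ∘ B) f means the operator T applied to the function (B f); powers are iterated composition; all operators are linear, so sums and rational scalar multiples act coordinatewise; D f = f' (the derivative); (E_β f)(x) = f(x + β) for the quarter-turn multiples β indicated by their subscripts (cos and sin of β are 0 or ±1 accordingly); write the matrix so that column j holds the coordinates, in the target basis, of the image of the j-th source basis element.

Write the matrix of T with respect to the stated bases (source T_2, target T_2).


the matrix is [[0, 0, 0, 0, 0]; [0, 0, 3, 0, 0]; [0, -3, 0, 0, 0]; [0, 0, 0, 0, -24]; [0, 0, 0, 24, 0]] (rows listed top to bottom)

image of 1: 0
image of cos x: -3sin x
image of sin x: 3cos x
image of cos 2x: 24sin 2x
image of sin 2x: -24cos 2x
each image's coordinates form column j of the matrix


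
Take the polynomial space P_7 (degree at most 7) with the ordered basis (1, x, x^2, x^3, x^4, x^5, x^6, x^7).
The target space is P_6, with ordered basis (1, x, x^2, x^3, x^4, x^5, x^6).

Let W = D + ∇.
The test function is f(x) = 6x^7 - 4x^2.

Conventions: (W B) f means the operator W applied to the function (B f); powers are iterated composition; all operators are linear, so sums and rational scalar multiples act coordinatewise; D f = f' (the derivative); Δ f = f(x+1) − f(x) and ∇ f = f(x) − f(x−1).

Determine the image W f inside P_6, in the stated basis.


g(x) = 84x^6 - 126x^5 + 210x^4 - 210x^3 + 126x^2 - 58x + 10

D f = 42x^6 - 8x
∇ f = 42x^6 - 126x^5 + 210x^4 - 210x^3 + 126x^2 - 50x + 10
(D + ∇) f = 84x^6 - 126x^5 + 210x^4 - 210x^3 + 126x^2 - 58x + 10


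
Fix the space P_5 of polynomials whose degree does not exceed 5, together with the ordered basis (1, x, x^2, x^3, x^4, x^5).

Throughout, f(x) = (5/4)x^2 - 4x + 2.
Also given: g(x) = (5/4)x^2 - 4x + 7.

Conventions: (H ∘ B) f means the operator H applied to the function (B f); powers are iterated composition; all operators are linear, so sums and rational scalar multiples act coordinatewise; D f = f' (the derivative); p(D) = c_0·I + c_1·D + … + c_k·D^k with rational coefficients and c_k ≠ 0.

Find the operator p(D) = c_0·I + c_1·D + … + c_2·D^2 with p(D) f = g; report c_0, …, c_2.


D^0 f = (5/4)x^2 - 4x + 2
D^1 f = (5/2)x - 4
D^2 f = 5/2
matching coefficients of g against c_0 f + c_1 Df + … from the top degree down determines the c_i
solution: c_0 = 1, c_1 = 0, c_2 = 2

p(D) = I + 2·D^2, i.e. c_0 = 1, c_1 = 0, c_2 = 2


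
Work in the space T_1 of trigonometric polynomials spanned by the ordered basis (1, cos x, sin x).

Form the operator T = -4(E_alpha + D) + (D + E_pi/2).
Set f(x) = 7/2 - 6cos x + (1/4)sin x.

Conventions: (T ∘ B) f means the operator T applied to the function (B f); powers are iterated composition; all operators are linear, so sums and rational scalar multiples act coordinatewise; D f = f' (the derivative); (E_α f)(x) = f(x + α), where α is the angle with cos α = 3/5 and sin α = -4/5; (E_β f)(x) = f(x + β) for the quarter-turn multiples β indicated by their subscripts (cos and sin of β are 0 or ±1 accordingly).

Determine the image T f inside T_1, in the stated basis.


E_alpha f = 7/2 - (19/5)cos x - (93/20)sin x
D f = (1/4)cos x + 6sin x
(E_alpha + D) f = 7/2 - (71/20)cos x + (27/20)sin x
(-4(E_alpha + D)) f = -14 + (71/5)cos x - (27/5)sin x
D f = (1/4)cos x + 6sin x
E_pi/2 f = 7/2 + (1/4)cos x + 6sin x
(D + E_pi/2) f = 7/2 + (1/2)cos x + 12sin x
(-4(E_alpha + D) + (D + E_pi/2)) f = -21/2 + (147/10)cos x + (33/5)sin x

the image equals g(x) = -21/2 + (147/10)cos x + (33/5)sin x


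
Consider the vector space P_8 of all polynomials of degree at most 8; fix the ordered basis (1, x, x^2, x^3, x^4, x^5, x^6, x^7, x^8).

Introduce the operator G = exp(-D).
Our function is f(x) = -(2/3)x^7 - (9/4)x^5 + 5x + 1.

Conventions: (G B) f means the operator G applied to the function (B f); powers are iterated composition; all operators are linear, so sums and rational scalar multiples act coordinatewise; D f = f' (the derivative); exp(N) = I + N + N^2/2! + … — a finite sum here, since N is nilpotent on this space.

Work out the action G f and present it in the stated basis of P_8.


the image equals g(x) = -(2/3)x^7 + (14/3)x^6 - (65/4)x^5 + (415/12)x^4 - (275/6)x^3 + (73/2)x^2 - (131/12)x - 13/12

order-1 term: (14/3)x^6 + (45/4)x^4 - 5
order-2 term: -14x^5 - (45/2)x^3
order-3 term: (70/3)x^4 + (45/2)x^2
order-4 term: -(70/3)x^3 - (45/4)x
order-5 term: 14x^2 + 9/4
order-6 term: -(14/3)x
order-7 term: 2/3
the series for exp(-D) f terminates at order 7
exp(-D) f = -(2/3)x^7 + (14/3)x^6 - (65/4)x^5 + (415/12)x^4 - (275/6)x^3 + (73/2)x^2 - (131/12)x - 13/12


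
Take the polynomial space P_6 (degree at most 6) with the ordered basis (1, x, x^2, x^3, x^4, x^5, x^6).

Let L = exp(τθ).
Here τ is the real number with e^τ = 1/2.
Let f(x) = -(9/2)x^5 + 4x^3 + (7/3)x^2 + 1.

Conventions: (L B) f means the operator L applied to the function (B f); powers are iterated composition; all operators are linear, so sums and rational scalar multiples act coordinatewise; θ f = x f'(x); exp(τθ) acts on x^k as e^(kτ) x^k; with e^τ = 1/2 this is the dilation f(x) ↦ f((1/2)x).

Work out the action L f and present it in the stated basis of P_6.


exp(τθ) x^k = e^(kτ) x^k; with e^τ = 1/2 this sends x^k to (1/2)^k x^k
x^2 ↦ 1/4 x^2
x^3 ↦ 1/8 x^3
x^5 ↦ 1/32 x^5
applying this coordinatewise to f: exp(τθ) f = -(9/64)x^5 + (1/2)x^3 + (7/12)x^2 + 1

the image equals g(x) = -(9/64)x^5 + (1/2)x^3 + (7/12)x^2 + 1


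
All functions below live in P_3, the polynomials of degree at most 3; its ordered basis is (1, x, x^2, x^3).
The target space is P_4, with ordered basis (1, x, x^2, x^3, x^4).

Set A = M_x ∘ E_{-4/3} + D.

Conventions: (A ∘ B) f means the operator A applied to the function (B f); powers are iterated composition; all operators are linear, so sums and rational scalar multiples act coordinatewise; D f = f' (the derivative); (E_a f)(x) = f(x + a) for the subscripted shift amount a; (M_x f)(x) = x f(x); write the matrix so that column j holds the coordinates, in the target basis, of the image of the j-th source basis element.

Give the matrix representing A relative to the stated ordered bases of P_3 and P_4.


image of 1: x
image of x: x^2 - (4/3)x + 1
image of x^2: x^3 - (8/3)x^2 + (34/9)x
image of x^3: x^4 - 4x^3 + (25/3)x^2 - (64/27)x
each image's coordinates form column j of the matrix

the matrix is [[0, 1, 0, 0]; [1, -4/3, 34/9, -64/27]; [0, 1, -8/3, 25/3]; [0, 0, 1, -4]; [0, 0, 0, 1]] (rows listed top to bottom)


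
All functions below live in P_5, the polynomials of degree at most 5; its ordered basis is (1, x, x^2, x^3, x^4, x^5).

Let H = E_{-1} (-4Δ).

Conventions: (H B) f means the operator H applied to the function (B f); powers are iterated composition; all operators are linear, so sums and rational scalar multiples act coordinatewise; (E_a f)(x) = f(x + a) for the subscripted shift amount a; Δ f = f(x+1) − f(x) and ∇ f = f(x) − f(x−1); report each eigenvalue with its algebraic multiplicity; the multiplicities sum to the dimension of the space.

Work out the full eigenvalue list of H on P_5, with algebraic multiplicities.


λ = 0 (multiplicity 6)

image of 1: 0
image of x: -4
image of x^2: -8x + 4
image of x^3: -12x^2 + 12x - 4
image of x^4: -16x^3 + 24x^2 - 16x + 4
image of x^5: -20x^4 + 40x^3 - 40x^2 + 20x - 4
the matrix is upper triangular; its diagonal is (0, 0, 0, 0, 0, 0)
for a triangular matrix the eigenvalues are the diagonal entries, with algebraic multiplicity their repetition count


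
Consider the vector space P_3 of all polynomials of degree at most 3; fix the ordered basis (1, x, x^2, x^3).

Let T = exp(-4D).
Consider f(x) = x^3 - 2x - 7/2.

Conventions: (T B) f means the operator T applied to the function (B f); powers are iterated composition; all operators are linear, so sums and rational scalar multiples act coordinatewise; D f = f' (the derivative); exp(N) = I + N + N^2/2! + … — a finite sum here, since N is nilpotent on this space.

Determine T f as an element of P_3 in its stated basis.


the image equals g(x) = x^3 - 12x^2 + 46x - 119/2

order-1 term: -12x^2 + 8
order-2 term: 48x
order-3 term: -64
the series for exp(-4D) f terminates at order 3
exp(-4D) f = x^3 - 12x^2 + 46x - 119/2


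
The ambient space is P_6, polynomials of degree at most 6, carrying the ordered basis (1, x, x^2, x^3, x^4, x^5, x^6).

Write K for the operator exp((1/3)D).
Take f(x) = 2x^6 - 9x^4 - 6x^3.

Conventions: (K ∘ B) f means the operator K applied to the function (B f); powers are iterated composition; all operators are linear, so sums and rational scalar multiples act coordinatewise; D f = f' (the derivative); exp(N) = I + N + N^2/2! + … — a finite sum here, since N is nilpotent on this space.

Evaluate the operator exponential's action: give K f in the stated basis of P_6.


order-1 term: 4x^5 - 12x^3 - 6x^2
order-2 term: (10/3)x^4 - 6x^2 - 2x
order-3 term: (40/27)x^3 - (4/3)x - 2/9
order-4 term: (10/27)x^2 - 1/9
order-5 term: (4/81)x
order-6 term: 2/729
the series for exp((1/3)D) f terminates at order 6
exp((1/3)D) f = 2x^6 + 4x^5 - (17/3)x^4 - (446/27)x^3 - (314/27)x^2 - (266/81)x - 241/729

the result is g(x) = 2x^6 + 4x^5 - (17/3)x^4 - (446/27)x^3 - (314/27)x^2 - (266/81)x - 241/729


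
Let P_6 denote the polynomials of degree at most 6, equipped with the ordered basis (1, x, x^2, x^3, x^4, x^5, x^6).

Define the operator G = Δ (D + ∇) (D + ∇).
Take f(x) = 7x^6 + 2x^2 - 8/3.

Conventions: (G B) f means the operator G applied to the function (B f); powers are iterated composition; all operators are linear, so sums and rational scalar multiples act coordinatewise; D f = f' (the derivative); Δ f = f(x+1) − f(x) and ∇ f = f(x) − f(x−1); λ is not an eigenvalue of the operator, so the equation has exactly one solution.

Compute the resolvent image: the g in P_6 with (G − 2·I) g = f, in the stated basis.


the result is g(x) = -(7/2)x^6 - 840x^3 - x^2 - 735x - 60157/6

write g with unknown coordinates in the stated basis and equate coefficients in (G − 2·I) g = f
solving from the highest basis element down gives g = -(7/2)x^6 - 840x^3 - x^2 - 735x - 60157/6
check: G g = -1680x^3 - 1470x - 20055
so G g − 2·g = 7x^6 + 2x^2 - 8/3 = f ✓


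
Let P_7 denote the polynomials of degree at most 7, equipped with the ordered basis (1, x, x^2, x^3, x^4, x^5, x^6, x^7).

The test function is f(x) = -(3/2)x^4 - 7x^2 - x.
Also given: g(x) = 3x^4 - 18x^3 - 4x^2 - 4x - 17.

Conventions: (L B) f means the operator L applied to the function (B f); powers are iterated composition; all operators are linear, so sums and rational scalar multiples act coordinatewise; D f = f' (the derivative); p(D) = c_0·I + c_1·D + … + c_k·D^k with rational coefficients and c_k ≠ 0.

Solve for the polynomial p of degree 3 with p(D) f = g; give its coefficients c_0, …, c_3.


c_0 = -2, c_1 = 3, c_2 = 1, c_3 = -1

D^0 f = -(3/2)x^4 - 7x^2 - x
D^1 f = -6x^3 - 14x - 1
D^2 f = -18x^2 - 14
D^3 f = -36x
matching coefficients of g against c_0 f + c_1 Df + … from the top degree down determines the c_i
solution: c_0 = -2, c_1 = 3, c_2 = 1, c_3 = -1


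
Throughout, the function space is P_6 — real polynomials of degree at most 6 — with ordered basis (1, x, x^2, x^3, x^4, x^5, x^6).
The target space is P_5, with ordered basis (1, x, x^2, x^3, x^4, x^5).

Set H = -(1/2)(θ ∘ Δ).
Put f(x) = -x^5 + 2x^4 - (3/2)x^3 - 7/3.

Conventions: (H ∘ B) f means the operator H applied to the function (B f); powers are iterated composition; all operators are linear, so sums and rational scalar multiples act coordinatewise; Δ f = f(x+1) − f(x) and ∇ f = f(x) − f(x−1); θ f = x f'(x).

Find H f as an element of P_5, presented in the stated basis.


the image equals g(x) = 10x^4 + 3x^3 + (5/2)x^2 + (3/4)x

Δ f = -5x^4 - 2x^3 - (5/2)x^2 - (3/2)x - 1/2
θ Δ f = -20x^4 - 6x^3 - 5x^2 - (3/2)x
(-(1/2)(θ ∘ Δ)) f = 10x^4 + 3x^3 + (5/2)x^2 + (3/4)x


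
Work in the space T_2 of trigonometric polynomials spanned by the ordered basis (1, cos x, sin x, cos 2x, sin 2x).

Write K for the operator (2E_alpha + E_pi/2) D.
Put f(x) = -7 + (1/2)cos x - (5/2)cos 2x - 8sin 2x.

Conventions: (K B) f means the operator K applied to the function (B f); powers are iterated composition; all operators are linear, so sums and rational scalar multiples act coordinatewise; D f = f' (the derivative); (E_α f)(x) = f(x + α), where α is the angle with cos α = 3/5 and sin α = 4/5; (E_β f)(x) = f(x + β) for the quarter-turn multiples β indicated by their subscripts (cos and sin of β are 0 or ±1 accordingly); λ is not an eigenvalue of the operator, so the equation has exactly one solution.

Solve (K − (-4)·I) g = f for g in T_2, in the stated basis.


g(x) = -7/4 + (7/34)cos x + (3/17)sin x - (317/122)cos 2x + (163/244)sin 2x

write g with unknown coordinates in the stated basis and equate coefficients in (K − (-4)·I) g = f
solving from the highest basis element down gives g = -7/4 + (7/34)cos x + (3/17)sin x - (317/122)cos 2x + (163/244)sin 2x
check: K g = -(11/34)cos x - (12/17)sin x + (963/122)cos 2x - (651/61)sin 2x
so K g − (-4)·g = -7 + (1/2)cos x - (5/2)cos 2x - 8sin 2x = f ✓


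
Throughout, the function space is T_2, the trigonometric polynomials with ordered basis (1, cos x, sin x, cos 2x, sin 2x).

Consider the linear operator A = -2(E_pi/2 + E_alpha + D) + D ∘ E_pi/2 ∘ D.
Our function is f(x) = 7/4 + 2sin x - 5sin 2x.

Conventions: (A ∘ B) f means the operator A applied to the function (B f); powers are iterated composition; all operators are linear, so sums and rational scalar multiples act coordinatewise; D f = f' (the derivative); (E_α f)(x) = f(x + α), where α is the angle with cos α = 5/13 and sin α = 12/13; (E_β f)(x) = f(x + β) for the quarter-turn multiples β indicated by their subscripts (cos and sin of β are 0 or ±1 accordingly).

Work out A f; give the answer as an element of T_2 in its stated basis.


the result is g(x) = -7 - (178/13)cos x - (20/13)sin x + (4580/169)cos 2x - (6260/169)sin 2x

E_pi/2 f = 7/4 + 2cos x + 5sin 2x
E_alpha f = 7/4 + (24/13)cos x + (10/13)sin x - (600/169)cos 2x + (595/169)sin 2x
D f = 2cos x - 10cos 2x
(E_pi/2 + E_alpha + D) f = 7/2 + (76/13)cos x + (10/13)sin x - (2290/169)cos 2x + (1440/169)sin 2x
(-2(E_pi/2 + E_alpha + D)) f = -7 - (152/13)cos x - (20/13)sin x + (4580/169)cos 2x - (2880/169)sin 2x
D f = 2cos x - 10cos 2x
E_pi/2 D f = -2sin x + 10cos 2x
D E_pi/2 D f = -2cos x - 20sin 2x
(-2(E_pi/2 + E_alpha + D) + D ∘ E_pi/2 ∘ D) f = -7 - (178/13)cos x - (20/13)sin x + (4580/169)cos 2x - (6260/169)sin 2x


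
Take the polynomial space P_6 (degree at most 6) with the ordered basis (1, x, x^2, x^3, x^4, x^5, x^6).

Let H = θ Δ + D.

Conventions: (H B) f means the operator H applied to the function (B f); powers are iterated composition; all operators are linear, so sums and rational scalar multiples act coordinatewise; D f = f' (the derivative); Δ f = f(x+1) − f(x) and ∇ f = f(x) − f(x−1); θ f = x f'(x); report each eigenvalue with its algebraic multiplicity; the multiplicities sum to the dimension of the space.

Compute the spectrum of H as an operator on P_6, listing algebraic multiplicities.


image of 1: 0
image of x: 1
image of x^2: 4x
image of x^3: 9x^2 + 3x
image of x^4: 16x^3 + 12x^2 + 4x
image of x^5: 25x^4 + 30x^3 + 20x^2 + 5x
image of x^6: 36x^5 + 60x^4 + 60x^3 + 30x^2 + 6x
the matrix is upper triangular; its diagonal is (0, 0, 0, 0, 0, 0, 0)
for a triangular matrix the eigenvalues are the diagonal entries, with algebraic multiplicity their repetition count

λ = 0 (multiplicity 7)


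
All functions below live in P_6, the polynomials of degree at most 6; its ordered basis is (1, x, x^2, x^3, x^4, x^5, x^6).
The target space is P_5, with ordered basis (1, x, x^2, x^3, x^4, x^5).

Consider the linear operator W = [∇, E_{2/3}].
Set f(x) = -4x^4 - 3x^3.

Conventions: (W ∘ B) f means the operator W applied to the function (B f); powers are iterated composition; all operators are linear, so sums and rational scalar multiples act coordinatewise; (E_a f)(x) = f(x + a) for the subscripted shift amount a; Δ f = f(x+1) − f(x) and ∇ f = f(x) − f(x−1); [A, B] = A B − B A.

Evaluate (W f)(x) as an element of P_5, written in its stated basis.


g(x) = 0

E_{2/3} f = -4x^4 - (41/3)x^3 - (50/3)x^2 - (236/27)x - 136/81
∇ E_{2/3} f = -16x^3 - 17x^2 - (25/3)x - 47/27
∇ f = -16x^3 + 15x^2 - 7x + 1
E_{2/3} ∇ f = -16x^3 - 17x^2 - (25/3)x - 47/27
[∇, E_{2/3}] f = 0


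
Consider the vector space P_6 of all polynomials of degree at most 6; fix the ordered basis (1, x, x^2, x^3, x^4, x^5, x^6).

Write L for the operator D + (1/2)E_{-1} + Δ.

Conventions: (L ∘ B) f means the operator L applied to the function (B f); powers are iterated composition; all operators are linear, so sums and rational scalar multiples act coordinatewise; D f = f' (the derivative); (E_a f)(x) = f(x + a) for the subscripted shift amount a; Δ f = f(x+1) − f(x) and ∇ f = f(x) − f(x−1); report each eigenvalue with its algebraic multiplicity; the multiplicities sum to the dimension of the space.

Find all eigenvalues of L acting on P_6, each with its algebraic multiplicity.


λ = 1/2 (multiplicity 7)

image of 1: 1/2
image of x: (1/2)x + 3/2
image of x^2: (1/2)x^2 + 3x + 3/2
image of x^3: (1/2)x^3 + (9/2)x^2 + (9/2)x + 1/2
image of x^4: (1/2)x^4 + 6x^3 + 9x^2 + 2x + 3/2
image of x^5: (1/2)x^5 + (15/2)x^4 + 15x^3 + 5x^2 + (15/2)x + 1/2
image of x^6: (1/2)x^6 + 9x^5 + (45/2)x^4 + 10x^3 + (45/2)x^2 + 3x + 3/2
the matrix is upper triangular; its diagonal is (1/2, 1/2, 1/2, 1/2, 1/2, 1/2, 1/2)
for a triangular matrix the eigenvalues are the diagonal entries, with algebraic multiplicity their repetition count


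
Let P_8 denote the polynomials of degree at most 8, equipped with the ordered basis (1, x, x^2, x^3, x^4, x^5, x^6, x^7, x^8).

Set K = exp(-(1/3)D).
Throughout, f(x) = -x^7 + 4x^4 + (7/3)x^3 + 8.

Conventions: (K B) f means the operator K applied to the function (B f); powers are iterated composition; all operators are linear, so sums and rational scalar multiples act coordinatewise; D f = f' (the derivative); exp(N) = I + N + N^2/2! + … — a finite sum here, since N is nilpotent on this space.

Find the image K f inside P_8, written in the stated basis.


the image equals g(x) = -x^7 + (7/3)x^6 - (7/3)x^5 + (143/27)x^4 - (278/81)x^3 + (34/81)x^2 + (128/729)x + 17416/2187

order-1 term: (7/3)x^6 - (16/3)x^3 - (7/3)x^2
order-2 term: -(7/3)x^5 + (8/3)x^2 + (7/9)x
order-3 term: (35/27)x^4 - (16/27)x - 7/81
order-4 term: -(35/81)x^3 + 4/81
order-5 term: (7/81)x^2
order-6 term: -(7/729)x
order-7 term: 1/2187
the series for exp(-(1/3)D) f terminates at order 7
exp(-(1/3)D) f = -x^7 + (7/3)x^6 - (7/3)x^5 + (143/27)x^4 - (278/81)x^3 + (34/81)x^2 + (128/729)x + 17416/2187


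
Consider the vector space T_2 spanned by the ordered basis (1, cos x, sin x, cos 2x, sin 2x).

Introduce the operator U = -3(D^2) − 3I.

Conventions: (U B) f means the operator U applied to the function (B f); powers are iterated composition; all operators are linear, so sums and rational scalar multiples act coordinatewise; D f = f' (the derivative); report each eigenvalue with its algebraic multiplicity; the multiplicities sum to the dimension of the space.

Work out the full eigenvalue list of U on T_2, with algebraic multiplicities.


λ = -3 (multiplicity 1), λ = 0 (multiplicity 2), λ = 9 (multiplicity 2)

image of 1: -3
image of cos x: 0
image of sin x: 0
image of cos 2x: 9cos 2x
image of sin 2x: 9sin 2x
the matrix is diagonal; its diagonal is (-3, 0, 0, 9, 9)
for a triangular matrix the eigenvalues are the diagonal entries, with algebraic multiplicity their repetition count


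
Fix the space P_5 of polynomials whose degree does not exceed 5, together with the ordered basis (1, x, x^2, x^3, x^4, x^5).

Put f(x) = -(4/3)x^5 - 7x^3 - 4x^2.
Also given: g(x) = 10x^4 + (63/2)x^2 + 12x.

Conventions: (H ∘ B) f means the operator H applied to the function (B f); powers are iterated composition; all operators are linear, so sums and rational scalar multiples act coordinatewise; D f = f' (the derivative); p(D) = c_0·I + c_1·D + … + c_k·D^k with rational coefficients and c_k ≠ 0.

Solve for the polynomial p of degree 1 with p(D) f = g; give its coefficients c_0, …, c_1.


c_0 = 0, c_1 = -3/2

D^0 f = -(4/3)x^5 - 7x^3 - 4x^2
D^1 f = -(20/3)x^4 - 21x^2 - 8x
matching coefficients of g against c_0 f + c_1 Df + … from the top degree down determines the c_i
solution: c_0 = 0, c_1 = -3/2


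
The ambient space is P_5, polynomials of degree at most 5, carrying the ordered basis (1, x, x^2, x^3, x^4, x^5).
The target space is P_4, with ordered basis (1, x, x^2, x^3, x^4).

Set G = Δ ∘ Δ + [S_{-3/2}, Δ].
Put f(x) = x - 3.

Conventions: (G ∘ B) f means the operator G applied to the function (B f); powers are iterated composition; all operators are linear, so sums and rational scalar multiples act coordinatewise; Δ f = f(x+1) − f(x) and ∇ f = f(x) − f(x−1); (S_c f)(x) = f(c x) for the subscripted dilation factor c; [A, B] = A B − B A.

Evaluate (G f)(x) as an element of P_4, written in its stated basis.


the result is g(x) = 5/2

Δ f = 1
Δ Δ f = 0
Δ f = 1
S_{-3/2} Δ f = 1
S_{-3/2} f = -(3/2)x - 3
Δ S_{-3/2} f = -3/2
[S_{-3/2}, Δ] f = 5/2
(Δ ∘ Δ + [S_{-3/2}, Δ]) f = 5/2


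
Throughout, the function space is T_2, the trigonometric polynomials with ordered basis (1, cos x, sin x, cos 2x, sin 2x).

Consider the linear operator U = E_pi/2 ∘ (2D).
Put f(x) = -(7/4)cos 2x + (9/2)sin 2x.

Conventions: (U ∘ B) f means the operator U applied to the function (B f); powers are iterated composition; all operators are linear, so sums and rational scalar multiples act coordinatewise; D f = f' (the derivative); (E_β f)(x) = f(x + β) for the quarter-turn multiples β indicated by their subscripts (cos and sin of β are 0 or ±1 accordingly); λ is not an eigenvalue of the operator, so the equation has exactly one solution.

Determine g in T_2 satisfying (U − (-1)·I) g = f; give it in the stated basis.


write g with unknown coordinates in the stated basis and equate coefficients in (U − (-1)·I) g = f
solving from the highest basis element down gives g = (65/68)cos 2x + (23/34)sin 2x
check: U g = -(46/17)cos 2x + (65/17)sin 2x
so U g − (-1)·g = -(7/4)cos 2x + (9/2)sin 2x = f ✓

the result is g(x) = (65/68)cos 2x + (23/34)sin 2x


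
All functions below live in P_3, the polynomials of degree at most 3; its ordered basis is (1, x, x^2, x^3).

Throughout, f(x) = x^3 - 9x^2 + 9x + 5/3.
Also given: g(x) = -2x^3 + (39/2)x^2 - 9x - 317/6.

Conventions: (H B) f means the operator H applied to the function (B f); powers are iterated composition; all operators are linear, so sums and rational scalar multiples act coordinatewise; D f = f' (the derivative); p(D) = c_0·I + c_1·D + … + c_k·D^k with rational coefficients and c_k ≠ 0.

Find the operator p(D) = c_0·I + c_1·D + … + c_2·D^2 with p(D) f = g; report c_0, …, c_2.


D^0 f = x^3 - 9x^2 + 9x + 5/3
D^1 f = 3x^2 - 18x + 9
D^2 f = 6x - 18
matching coefficients of g against c_0 f + c_1 Df + … from the top degree down determines the c_i
solution: c_0 = -2, c_1 = 1/2, c_2 = 3

p(D) = -2·I + (1/2)·D + 3·D^2, i.e. c_0 = -2, c_1 = 1/2, c_2 = 3
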